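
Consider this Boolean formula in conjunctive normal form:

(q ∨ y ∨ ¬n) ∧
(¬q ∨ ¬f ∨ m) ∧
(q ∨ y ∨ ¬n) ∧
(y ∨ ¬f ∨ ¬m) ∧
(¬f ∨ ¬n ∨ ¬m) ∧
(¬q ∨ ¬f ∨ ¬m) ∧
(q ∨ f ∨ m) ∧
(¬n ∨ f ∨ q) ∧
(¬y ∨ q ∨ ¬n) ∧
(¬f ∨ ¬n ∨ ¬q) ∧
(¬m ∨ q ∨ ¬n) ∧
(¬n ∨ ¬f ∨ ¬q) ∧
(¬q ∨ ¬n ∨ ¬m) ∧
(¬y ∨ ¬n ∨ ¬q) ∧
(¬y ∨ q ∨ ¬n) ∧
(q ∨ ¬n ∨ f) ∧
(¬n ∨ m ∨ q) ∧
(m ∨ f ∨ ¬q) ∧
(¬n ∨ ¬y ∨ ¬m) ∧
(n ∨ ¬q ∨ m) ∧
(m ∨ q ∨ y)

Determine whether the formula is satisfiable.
Yes

Yes, the formula is satisfiable.

One satisfying assignment is: q=False, f=True, y=True, m=False, n=False

Verification: With this assignment, all 21 clauses evaluate to true.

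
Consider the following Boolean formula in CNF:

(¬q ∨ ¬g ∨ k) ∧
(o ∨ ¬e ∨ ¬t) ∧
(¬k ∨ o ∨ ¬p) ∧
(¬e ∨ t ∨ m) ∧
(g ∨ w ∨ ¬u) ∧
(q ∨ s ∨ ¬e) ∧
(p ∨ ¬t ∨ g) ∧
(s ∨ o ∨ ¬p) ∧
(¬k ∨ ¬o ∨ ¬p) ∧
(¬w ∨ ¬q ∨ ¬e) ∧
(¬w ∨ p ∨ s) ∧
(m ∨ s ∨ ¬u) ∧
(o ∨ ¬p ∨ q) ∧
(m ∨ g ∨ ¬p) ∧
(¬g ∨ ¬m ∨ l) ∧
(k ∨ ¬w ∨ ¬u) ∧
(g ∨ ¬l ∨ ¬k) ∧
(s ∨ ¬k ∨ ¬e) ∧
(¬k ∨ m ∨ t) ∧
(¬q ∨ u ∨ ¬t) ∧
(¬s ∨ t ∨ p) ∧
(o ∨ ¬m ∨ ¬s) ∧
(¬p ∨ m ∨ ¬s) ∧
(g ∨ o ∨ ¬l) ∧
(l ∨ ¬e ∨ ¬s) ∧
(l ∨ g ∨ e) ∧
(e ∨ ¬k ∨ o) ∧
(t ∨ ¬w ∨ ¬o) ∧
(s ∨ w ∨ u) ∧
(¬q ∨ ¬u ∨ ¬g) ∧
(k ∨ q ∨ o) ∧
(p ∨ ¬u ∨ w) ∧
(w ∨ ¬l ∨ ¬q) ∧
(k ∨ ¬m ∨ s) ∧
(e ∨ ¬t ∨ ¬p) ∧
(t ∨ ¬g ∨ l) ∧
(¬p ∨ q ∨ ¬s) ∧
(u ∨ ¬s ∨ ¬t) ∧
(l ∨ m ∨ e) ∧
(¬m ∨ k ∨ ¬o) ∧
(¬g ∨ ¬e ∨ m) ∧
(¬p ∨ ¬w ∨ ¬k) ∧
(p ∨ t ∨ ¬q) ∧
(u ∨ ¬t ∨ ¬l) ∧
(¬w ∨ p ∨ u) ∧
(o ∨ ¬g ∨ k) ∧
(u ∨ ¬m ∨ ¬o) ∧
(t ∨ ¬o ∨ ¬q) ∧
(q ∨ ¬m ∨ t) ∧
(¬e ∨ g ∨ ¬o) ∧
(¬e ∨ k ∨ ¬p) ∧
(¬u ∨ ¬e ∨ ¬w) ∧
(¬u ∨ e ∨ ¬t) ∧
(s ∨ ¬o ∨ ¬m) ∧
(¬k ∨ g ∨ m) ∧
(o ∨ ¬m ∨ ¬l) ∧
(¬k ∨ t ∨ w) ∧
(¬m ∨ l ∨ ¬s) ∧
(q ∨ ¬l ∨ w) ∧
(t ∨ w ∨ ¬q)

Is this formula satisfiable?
No

No, the formula is not satisfiable.

No assignment of truth values to the variables can make all 60 clauses true simultaneously.

The formula is UNSAT (unsatisfiable).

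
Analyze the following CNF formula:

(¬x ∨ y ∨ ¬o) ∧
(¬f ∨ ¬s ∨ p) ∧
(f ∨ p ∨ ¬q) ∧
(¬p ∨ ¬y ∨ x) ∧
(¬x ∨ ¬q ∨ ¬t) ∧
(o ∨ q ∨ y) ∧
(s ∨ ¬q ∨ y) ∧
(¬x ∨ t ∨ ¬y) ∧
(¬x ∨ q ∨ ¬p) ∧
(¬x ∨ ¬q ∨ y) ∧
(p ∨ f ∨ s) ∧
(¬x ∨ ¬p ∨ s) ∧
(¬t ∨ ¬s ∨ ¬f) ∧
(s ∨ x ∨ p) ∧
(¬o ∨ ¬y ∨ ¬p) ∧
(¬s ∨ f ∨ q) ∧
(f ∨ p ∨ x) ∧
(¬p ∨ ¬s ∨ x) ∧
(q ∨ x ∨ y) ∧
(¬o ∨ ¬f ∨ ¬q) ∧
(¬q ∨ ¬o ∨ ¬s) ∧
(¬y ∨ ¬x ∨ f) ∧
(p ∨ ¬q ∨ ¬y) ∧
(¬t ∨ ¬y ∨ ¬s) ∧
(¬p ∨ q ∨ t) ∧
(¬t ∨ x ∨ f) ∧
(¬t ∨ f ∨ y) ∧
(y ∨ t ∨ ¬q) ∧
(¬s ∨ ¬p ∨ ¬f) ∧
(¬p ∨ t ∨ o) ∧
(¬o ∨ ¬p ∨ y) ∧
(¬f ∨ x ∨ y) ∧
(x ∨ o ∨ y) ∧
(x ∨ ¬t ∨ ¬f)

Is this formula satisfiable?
Yes

Yes, the formula is satisfiable.

One satisfying assignment is: o=False, x=True, s=False, q=False, t=True, p=False, y=True, f=True

Verification: With this assignment, all 34 clauses evaluate to true.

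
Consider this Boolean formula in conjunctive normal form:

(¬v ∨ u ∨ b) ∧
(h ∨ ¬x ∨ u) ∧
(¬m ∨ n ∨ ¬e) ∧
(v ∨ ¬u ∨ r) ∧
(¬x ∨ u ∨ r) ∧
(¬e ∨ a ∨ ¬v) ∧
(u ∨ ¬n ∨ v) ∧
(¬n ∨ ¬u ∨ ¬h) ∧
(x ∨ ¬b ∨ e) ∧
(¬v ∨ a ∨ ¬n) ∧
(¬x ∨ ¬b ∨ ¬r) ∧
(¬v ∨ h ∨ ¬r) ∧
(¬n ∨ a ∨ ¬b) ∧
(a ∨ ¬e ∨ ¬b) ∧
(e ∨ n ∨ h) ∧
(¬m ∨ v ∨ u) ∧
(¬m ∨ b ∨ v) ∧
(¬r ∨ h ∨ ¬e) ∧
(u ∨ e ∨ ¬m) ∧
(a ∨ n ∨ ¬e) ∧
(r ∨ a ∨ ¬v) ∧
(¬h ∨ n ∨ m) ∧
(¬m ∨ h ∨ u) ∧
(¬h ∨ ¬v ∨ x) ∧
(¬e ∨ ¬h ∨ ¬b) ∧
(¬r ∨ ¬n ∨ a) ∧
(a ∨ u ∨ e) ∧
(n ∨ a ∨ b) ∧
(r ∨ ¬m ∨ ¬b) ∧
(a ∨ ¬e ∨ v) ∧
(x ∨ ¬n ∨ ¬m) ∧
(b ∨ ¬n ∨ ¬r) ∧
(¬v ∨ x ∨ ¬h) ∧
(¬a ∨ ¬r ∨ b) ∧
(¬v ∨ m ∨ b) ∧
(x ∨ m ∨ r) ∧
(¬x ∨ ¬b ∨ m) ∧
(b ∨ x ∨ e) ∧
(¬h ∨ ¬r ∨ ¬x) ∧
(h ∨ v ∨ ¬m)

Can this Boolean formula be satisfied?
Yes

Yes, the formula is satisfiable.

One satisfying assignment is: m=True, u=True, n=False, b=False, e=False, r=False, h=True, a=True, v=True, x=True

Verification: With this assignment, all 40 clauses evaluate to true.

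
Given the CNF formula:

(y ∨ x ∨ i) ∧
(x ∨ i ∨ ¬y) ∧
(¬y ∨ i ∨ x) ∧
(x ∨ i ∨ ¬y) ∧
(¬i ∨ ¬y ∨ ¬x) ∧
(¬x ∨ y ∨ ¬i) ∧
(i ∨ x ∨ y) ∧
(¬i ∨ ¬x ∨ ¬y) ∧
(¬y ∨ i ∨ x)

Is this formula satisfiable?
Yes

Yes, the formula is satisfiable.

One satisfying assignment is: y=False, x=True, i=False

Verification: With this assignment, all 9 clauses evaluate to true.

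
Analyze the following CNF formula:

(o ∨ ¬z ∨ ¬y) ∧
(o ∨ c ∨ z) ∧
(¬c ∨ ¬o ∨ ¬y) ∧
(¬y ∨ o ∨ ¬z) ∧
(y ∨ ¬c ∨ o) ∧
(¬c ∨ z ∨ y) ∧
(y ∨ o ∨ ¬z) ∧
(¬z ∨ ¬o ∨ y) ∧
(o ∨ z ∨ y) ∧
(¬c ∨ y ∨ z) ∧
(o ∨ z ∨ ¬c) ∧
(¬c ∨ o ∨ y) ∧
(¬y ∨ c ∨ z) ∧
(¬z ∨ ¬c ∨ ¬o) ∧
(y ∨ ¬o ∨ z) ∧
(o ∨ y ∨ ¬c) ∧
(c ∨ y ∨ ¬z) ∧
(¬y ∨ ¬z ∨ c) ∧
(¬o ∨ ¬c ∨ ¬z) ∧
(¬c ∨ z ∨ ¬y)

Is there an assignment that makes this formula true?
No

No, the formula is not satisfiable.

No assignment of truth values to the variables can make all 20 clauses true simultaneously.

The formula is UNSAT (unsatisfiable).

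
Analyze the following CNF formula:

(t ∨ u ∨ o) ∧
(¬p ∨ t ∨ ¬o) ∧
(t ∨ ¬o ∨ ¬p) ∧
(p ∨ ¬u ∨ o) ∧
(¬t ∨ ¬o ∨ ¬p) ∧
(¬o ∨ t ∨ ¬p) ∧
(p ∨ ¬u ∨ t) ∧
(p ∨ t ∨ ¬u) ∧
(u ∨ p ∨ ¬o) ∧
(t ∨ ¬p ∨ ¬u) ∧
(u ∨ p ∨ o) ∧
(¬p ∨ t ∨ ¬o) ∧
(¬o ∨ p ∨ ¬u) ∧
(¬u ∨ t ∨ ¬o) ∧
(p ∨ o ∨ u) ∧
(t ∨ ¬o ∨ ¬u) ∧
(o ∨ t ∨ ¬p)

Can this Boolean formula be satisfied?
Yes

Yes, the formula is satisfiable.

One satisfying assignment is: p=True, o=False, t=True, u=False

Verification: With this assignment, all 17 clauses evaluate to true.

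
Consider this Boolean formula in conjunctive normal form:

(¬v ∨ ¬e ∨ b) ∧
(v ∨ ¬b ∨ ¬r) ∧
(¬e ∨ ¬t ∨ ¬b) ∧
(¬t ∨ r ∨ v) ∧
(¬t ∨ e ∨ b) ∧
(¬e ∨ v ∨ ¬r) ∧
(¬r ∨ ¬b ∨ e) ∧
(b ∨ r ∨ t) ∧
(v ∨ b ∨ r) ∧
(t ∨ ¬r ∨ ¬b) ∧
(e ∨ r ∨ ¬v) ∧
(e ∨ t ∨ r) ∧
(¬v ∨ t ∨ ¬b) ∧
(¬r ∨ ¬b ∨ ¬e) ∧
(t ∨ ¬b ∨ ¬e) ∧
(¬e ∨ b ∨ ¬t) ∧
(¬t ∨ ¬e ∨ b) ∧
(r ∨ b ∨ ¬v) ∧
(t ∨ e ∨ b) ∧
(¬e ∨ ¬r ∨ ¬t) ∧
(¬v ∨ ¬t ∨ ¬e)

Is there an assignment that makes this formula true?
No

No, the formula is not satisfiable.

No assignment of truth values to the variables can make all 21 clauses true simultaneously.

The formula is UNSAT (unsatisfiable).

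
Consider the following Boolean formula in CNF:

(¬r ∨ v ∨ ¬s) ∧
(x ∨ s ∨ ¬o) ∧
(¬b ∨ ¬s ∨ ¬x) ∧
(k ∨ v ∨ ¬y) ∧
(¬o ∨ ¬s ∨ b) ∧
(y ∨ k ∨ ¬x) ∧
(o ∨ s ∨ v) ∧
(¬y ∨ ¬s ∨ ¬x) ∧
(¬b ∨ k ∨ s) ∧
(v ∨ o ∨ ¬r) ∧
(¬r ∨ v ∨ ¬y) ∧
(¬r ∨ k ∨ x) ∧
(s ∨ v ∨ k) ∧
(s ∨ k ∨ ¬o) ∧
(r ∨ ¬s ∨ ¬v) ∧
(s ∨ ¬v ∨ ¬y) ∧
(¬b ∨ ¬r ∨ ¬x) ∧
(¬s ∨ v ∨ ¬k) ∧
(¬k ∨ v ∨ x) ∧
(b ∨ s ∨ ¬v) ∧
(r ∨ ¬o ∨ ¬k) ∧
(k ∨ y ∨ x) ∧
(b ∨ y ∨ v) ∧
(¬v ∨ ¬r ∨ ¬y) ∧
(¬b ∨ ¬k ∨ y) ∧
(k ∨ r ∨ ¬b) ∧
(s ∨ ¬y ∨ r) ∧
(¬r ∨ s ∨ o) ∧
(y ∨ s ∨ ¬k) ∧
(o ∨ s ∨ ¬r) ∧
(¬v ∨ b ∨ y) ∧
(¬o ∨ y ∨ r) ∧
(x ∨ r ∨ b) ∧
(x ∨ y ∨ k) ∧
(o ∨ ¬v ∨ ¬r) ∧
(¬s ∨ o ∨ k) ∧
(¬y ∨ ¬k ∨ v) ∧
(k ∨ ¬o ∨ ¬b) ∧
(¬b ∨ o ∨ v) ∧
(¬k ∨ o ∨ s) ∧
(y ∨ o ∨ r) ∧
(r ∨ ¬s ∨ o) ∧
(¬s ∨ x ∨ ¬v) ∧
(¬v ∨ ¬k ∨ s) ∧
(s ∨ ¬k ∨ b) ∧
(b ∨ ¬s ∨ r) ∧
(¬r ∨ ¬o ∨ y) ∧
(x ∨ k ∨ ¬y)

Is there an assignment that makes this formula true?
No

No, the formula is not satisfiable.

No assignment of truth values to the variables can make all 48 clauses true simultaneously.

The formula is UNSAT (unsatisfiable).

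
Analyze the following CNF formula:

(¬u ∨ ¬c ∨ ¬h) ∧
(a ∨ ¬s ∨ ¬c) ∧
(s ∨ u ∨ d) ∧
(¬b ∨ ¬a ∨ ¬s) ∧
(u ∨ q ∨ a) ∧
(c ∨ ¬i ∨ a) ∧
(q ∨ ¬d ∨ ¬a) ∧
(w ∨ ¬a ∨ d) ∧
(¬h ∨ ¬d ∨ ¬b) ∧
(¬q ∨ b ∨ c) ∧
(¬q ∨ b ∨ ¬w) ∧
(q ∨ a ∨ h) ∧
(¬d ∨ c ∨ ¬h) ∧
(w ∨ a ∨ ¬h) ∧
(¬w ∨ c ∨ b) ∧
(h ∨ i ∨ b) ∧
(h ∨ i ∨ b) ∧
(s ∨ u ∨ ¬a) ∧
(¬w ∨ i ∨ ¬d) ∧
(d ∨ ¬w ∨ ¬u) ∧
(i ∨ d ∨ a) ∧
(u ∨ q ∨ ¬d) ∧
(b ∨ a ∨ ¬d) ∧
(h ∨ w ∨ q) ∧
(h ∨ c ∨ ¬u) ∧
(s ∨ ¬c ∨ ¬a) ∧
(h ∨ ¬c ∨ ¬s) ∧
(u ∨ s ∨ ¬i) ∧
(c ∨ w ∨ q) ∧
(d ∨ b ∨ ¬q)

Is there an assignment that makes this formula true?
Yes

Yes, the formula is satisfiable.

One satisfying assignment is: u=False, d=False, a=True, b=False, s=True, q=False, h=True, w=True, i=False, c=True

Verification: With this assignment, all 30 clauses evaluate to true.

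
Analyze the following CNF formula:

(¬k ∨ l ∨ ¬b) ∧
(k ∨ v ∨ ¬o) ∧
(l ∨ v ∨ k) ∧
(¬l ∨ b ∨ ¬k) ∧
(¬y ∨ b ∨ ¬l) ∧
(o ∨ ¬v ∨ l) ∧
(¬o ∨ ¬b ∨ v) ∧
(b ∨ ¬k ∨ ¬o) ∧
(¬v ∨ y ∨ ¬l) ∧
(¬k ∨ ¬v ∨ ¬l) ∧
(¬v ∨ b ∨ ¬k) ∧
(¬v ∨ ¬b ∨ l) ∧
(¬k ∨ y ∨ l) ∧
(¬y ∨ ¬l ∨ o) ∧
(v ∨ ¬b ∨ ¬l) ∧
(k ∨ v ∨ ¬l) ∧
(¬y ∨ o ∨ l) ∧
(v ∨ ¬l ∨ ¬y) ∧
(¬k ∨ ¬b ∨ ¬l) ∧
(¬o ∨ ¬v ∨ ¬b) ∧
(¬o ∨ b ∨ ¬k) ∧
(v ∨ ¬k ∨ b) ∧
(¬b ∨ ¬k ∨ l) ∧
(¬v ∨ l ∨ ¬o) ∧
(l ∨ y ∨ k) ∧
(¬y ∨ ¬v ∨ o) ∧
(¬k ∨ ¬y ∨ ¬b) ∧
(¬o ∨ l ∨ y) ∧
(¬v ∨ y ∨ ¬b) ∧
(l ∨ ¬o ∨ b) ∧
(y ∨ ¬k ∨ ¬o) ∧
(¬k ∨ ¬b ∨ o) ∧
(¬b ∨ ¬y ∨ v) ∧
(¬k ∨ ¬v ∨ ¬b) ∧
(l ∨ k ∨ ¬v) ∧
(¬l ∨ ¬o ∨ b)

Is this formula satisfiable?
No

No, the formula is not satisfiable.

No assignment of truth values to the variables can make all 36 clauses true simultaneously.

The formula is UNSAT (unsatisfiable).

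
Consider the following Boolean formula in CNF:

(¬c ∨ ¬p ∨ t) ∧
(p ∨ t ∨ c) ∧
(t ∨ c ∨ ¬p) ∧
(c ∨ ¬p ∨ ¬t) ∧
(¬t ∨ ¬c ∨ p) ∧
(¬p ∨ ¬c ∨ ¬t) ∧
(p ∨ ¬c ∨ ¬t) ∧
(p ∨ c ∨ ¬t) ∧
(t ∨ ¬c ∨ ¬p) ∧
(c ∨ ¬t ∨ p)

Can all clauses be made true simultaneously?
Yes

Yes, the formula is satisfiable.

One satisfying assignment is: c=True, p=False, t=False

Verification: With this assignment, all 10 clauses evaluate to true.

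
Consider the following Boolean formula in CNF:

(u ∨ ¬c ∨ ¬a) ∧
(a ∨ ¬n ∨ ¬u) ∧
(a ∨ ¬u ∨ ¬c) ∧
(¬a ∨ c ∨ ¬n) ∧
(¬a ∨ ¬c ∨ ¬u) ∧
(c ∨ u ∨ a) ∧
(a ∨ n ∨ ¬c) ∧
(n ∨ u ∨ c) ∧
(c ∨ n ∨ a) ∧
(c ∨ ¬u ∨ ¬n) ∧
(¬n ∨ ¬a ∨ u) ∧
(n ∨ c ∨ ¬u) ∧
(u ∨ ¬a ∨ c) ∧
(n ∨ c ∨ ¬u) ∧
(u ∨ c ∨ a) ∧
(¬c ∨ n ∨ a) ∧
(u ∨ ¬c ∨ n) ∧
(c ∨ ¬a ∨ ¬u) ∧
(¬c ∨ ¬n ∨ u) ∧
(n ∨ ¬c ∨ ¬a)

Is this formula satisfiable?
No

No, the formula is not satisfiable.

No assignment of truth values to the variables can make all 20 clauses true simultaneously.

The formula is UNSAT (unsatisfiable).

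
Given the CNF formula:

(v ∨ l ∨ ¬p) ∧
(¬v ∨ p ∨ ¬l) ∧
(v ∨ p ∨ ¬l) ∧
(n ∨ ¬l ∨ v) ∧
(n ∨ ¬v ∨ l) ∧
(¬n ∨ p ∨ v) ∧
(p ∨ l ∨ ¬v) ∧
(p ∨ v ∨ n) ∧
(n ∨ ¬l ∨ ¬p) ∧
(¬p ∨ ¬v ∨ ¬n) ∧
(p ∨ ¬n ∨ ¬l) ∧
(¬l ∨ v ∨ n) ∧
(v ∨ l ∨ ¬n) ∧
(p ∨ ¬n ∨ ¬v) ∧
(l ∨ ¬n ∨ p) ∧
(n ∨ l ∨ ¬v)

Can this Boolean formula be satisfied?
Yes

Yes, the formula is satisfiable.

One satisfying assignment is: p=True, l=True, v=False, n=True

Verification: With this assignment, all 16 clauses evaluate to true.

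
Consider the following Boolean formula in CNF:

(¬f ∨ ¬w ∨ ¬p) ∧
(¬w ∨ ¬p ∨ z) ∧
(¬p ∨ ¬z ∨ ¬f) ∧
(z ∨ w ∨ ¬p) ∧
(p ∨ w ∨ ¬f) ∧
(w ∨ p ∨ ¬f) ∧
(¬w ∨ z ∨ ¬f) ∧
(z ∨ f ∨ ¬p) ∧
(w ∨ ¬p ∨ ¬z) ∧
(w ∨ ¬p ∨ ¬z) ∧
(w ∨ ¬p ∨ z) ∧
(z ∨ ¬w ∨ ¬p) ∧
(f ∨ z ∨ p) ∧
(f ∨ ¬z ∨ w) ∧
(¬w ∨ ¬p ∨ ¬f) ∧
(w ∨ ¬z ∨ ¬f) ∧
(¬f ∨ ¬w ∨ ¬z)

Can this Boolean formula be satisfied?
Yes

Yes, the formula is satisfiable.

One satisfying assignment is: w=True, f=False, z=True, p=True

Verification: With this assignment, all 17 clauses evaluate to true.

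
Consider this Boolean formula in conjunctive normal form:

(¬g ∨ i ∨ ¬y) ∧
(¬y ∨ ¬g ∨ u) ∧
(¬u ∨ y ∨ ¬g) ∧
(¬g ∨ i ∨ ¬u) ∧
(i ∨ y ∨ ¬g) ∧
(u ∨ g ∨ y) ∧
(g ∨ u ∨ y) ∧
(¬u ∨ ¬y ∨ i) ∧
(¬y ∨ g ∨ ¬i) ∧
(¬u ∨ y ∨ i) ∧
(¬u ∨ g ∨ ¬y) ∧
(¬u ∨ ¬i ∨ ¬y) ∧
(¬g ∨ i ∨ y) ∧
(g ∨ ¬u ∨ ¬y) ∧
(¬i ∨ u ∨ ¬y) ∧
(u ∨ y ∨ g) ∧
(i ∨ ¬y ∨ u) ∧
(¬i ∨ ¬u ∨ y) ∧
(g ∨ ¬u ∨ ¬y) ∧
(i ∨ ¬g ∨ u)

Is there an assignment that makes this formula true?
Yes

Yes, the formula is satisfiable.

One satisfying assignment is: g=True, i=True, u=False, y=False

Verification: With this assignment, all 20 clauses evaluate to true.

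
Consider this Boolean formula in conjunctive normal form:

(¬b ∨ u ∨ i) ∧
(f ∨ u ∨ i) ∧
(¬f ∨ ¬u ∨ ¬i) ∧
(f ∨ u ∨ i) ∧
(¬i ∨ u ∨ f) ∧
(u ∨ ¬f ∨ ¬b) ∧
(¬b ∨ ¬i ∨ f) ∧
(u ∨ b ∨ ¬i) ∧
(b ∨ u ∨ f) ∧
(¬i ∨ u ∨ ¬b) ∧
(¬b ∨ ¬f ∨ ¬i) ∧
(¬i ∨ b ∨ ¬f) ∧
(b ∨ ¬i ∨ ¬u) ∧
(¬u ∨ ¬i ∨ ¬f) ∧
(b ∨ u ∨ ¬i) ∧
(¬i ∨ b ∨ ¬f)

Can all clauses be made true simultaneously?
Yes

Yes, the formula is satisfiable.

One satisfying assignment is: f=False, b=False, i=False, u=True

Verification: With this assignment, all 16 clauses evaluate to true.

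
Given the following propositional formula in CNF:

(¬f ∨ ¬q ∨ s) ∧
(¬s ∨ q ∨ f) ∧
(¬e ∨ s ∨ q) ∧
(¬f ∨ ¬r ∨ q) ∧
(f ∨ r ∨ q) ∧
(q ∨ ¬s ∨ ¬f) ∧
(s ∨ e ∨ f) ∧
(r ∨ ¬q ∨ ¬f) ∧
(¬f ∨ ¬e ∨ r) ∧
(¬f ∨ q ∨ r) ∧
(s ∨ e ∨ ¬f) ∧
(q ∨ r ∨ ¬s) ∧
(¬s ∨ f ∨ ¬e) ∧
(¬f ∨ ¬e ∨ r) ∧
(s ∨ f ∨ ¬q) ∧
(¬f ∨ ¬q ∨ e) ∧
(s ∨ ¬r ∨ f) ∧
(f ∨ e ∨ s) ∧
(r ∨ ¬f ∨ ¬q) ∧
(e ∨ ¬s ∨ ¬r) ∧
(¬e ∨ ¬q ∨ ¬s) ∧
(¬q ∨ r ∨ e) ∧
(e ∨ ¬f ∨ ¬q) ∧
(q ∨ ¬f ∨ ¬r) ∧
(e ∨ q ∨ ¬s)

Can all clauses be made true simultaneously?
No

No, the formula is not satisfiable.

No assignment of truth values to the variables can make all 25 clauses true simultaneously.

The formula is UNSAT (unsatisfiable).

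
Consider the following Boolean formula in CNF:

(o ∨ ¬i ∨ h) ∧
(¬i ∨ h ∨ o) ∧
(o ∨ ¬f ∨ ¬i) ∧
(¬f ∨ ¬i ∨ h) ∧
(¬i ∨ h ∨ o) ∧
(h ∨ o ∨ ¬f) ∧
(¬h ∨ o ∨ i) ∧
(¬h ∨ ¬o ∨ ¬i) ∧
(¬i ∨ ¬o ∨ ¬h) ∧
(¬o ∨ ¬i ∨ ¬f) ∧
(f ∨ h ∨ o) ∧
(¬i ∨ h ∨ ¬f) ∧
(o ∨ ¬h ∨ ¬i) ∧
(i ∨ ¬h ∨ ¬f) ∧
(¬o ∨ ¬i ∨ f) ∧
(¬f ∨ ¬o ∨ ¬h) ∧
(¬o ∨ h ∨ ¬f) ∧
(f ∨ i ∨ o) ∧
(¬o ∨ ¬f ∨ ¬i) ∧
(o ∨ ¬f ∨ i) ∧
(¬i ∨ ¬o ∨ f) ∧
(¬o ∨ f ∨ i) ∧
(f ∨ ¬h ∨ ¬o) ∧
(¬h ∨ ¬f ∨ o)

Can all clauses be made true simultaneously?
No

No, the formula is not satisfiable.

No assignment of truth values to the variables can make all 24 clauses true simultaneously.

The formula is UNSAT (unsatisfiable).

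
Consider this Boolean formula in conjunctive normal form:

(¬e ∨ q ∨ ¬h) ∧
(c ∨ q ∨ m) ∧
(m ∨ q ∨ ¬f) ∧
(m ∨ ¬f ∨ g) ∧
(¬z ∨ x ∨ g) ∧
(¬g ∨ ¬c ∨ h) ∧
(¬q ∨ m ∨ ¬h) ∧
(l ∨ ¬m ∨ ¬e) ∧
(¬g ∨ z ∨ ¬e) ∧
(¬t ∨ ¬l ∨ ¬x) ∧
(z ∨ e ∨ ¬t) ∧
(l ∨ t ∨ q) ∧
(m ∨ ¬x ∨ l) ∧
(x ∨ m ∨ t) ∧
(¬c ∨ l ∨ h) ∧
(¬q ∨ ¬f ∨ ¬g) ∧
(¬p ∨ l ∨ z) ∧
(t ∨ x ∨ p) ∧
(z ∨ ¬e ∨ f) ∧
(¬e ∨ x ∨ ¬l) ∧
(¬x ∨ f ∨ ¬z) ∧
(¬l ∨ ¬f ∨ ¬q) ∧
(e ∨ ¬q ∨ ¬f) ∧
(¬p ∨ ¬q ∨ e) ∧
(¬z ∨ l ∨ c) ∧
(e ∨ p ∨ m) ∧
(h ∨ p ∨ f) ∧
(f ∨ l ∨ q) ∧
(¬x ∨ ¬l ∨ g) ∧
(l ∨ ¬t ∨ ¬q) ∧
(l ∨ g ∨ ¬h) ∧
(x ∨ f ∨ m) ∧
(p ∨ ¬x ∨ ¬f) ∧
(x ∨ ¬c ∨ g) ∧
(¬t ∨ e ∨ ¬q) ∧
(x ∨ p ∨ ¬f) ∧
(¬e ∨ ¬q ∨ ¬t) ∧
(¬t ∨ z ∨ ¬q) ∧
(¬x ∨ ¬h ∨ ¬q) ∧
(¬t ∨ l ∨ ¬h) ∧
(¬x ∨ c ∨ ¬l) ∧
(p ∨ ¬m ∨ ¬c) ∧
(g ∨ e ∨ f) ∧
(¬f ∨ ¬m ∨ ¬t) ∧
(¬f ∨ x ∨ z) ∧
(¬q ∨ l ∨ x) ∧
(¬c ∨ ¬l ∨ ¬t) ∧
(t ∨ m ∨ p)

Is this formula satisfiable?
Yes

Yes, the formula is satisfiable.

One satisfying assignment is: l=True, f=False, p=True, g=True, q=False, h=True, z=False, t=False, m=False, x=True, e=False, c=True

Verification: With this assignment, all 48 clauses evaluate to true.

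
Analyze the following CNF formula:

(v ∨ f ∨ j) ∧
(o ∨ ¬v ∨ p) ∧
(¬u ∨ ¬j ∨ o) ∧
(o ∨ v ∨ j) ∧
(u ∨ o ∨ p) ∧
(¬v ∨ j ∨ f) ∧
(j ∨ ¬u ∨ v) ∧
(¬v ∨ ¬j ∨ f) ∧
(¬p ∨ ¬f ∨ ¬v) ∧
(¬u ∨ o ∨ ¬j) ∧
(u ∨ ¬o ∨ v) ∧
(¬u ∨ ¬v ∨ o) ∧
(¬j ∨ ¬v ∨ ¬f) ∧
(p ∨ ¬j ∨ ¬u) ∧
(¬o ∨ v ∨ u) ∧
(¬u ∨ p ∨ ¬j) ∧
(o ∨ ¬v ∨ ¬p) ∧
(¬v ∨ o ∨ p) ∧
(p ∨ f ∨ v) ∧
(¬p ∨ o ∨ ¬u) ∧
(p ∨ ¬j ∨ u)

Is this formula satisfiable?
Yes

Yes, the formula is satisfiable.

One satisfying assignment is: j=False, p=False, u=False, o=True, f=True, v=True

Verification: With this assignment, all 21 clauses evaluate to true.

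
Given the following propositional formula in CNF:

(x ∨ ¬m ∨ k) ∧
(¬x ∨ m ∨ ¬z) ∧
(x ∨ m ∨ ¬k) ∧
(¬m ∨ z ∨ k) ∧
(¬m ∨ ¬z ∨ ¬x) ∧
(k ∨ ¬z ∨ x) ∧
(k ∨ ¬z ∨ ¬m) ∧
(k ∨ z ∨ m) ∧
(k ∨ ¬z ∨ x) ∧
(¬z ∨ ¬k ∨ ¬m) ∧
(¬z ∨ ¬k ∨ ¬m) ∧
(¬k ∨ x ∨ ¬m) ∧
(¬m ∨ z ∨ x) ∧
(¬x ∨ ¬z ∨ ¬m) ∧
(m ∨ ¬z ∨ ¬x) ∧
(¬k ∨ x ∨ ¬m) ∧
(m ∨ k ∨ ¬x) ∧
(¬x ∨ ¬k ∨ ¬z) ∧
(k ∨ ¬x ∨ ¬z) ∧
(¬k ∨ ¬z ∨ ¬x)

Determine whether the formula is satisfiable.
Yes

Yes, the formula is satisfiable.

One satisfying assignment is: x=True, k=True, z=False, m=True

Verification: With this assignment, all 20 clauses evaluate to true.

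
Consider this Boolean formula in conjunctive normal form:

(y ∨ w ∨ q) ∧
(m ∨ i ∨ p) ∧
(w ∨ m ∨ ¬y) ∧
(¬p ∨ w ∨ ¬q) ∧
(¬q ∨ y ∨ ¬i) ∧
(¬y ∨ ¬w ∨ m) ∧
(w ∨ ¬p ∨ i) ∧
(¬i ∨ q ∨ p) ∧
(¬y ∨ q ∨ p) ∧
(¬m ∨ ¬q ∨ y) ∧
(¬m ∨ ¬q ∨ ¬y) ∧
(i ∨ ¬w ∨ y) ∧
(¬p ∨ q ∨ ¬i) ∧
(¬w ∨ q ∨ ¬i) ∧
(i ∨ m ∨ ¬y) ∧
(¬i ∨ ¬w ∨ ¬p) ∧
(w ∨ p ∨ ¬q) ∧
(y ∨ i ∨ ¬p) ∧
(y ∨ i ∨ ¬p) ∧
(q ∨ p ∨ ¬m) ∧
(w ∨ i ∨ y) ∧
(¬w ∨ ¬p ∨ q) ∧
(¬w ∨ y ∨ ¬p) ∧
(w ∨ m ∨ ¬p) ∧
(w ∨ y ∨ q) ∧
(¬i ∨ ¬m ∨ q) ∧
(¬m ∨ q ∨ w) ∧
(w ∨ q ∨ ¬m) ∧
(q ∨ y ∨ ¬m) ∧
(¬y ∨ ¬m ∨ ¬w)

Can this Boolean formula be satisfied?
No

No, the formula is not satisfiable.

No assignment of truth values to the variables can make all 30 clauses true simultaneously.

The formula is UNSAT (unsatisfiable).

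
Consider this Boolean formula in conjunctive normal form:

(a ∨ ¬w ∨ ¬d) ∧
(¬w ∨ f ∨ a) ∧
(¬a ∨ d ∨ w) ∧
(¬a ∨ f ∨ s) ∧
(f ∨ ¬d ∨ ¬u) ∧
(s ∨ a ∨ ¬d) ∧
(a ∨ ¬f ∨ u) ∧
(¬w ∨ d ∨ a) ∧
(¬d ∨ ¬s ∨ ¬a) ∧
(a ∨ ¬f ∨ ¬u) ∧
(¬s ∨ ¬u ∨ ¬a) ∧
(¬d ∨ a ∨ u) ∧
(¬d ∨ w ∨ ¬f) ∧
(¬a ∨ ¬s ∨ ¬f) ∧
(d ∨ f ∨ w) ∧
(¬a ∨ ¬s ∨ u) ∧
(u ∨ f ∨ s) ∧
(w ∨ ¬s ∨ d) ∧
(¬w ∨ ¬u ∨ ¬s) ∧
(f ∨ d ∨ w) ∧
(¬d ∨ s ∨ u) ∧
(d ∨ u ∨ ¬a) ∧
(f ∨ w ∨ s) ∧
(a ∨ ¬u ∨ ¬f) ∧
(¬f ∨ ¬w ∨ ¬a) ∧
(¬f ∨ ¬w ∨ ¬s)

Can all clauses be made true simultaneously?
No

No, the formula is not satisfiable.

No assignment of truth values to the variables can make all 26 clauses true simultaneously.

The formula is UNSAT (unsatisfiable).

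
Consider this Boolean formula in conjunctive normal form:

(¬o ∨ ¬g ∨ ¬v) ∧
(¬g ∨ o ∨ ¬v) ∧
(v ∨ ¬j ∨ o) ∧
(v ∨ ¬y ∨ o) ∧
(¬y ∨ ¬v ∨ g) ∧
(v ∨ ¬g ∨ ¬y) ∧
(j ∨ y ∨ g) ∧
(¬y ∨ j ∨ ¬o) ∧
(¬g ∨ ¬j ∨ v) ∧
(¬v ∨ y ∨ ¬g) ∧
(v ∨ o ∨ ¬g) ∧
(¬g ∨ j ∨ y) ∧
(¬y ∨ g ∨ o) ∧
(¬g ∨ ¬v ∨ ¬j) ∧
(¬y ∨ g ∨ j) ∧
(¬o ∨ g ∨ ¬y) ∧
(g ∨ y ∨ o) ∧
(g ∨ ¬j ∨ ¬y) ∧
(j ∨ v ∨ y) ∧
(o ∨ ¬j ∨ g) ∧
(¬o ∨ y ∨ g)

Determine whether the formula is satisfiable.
No

No, the formula is not satisfiable.

No assignment of truth values to the variables can make all 21 clauses true simultaneously.

The formula is UNSAT (unsatisfiable).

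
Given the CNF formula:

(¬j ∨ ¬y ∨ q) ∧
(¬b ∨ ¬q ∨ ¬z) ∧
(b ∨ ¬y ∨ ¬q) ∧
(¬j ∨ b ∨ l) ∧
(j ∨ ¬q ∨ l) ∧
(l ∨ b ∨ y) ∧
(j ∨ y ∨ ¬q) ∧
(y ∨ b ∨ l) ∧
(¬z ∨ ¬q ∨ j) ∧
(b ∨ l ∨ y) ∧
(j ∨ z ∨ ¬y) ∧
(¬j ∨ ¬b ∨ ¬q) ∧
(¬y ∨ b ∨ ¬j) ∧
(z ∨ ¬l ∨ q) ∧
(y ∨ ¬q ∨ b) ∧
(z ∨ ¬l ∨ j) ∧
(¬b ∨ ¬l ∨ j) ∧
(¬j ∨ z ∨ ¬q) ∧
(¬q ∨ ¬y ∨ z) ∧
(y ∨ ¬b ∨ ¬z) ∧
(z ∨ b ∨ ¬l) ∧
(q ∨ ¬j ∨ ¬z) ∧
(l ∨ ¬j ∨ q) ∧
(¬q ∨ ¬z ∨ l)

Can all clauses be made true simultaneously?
Yes

Yes, the formula is satisfiable.

One satisfying assignment is: b=True, y=False, q=False, z=False, l=False, j=False

Verification: With this assignment, all 24 clauses evaluate to true.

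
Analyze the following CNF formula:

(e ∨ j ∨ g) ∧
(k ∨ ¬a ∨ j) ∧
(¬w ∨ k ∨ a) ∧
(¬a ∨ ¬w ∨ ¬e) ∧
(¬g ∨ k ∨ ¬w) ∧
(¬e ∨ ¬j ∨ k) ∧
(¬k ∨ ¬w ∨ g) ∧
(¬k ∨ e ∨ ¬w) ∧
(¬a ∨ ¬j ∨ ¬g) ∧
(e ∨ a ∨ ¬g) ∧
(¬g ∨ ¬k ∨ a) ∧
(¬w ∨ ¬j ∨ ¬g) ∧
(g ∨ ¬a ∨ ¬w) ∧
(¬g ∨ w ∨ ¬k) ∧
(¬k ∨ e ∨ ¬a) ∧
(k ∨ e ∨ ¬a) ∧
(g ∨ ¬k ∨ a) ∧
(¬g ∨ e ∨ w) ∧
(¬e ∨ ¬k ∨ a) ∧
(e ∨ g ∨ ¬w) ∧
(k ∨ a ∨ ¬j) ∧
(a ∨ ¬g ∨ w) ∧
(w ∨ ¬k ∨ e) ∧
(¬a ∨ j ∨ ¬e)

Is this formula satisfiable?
Yes

Yes, the formula is satisfiable.

One satisfying assignment is: j=False, a=False, k=False, e=True, w=False, g=False

Verification: With this assignment, all 24 clauses evaluate to true.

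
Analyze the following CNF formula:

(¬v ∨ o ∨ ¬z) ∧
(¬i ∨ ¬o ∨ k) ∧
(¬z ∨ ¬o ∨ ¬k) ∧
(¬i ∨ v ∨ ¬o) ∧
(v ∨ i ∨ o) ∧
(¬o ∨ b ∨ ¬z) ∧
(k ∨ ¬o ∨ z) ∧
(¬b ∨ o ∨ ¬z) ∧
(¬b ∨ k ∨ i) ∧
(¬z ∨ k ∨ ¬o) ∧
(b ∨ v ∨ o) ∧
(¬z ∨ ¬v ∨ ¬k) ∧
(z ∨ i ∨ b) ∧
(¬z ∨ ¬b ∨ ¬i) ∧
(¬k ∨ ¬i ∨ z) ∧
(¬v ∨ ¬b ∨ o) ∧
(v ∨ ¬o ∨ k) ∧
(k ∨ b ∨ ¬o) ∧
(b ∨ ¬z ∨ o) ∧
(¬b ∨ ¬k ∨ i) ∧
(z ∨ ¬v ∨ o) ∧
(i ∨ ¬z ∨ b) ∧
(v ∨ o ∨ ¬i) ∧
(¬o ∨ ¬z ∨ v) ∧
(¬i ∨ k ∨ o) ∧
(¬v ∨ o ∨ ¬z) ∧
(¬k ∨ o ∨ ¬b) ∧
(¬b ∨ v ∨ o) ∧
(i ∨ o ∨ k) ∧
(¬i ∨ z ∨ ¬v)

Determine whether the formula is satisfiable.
No

No, the formula is not satisfiable.

No assignment of truth values to the variables can make all 30 clauses true simultaneously.

The formula is UNSAT (unsatisfiable).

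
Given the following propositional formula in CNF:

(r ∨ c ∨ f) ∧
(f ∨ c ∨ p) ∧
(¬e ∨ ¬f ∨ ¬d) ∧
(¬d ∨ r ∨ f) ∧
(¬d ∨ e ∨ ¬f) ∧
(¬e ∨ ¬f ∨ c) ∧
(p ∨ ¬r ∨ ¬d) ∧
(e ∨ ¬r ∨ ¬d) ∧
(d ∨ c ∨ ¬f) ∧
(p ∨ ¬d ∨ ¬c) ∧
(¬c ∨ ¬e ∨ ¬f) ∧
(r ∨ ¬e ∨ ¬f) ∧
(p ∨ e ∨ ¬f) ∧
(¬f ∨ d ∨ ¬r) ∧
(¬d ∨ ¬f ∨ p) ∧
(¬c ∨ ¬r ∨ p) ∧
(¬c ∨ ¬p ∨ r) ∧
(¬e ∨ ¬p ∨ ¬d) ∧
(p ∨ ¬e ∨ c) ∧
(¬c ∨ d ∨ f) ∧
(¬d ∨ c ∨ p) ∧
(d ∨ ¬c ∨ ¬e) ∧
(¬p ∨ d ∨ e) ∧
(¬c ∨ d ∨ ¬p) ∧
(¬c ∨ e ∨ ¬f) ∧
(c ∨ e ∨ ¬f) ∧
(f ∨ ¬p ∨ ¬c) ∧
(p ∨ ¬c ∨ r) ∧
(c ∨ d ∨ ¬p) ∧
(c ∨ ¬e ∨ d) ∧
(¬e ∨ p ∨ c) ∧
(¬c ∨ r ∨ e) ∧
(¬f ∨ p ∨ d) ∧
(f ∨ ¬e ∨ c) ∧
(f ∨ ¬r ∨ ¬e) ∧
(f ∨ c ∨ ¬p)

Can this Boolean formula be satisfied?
No

No, the formula is not satisfiable.

No assignment of truth values to the variables can make all 36 clauses true simultaneously.

The formula is UNSAT (unsatisfiable).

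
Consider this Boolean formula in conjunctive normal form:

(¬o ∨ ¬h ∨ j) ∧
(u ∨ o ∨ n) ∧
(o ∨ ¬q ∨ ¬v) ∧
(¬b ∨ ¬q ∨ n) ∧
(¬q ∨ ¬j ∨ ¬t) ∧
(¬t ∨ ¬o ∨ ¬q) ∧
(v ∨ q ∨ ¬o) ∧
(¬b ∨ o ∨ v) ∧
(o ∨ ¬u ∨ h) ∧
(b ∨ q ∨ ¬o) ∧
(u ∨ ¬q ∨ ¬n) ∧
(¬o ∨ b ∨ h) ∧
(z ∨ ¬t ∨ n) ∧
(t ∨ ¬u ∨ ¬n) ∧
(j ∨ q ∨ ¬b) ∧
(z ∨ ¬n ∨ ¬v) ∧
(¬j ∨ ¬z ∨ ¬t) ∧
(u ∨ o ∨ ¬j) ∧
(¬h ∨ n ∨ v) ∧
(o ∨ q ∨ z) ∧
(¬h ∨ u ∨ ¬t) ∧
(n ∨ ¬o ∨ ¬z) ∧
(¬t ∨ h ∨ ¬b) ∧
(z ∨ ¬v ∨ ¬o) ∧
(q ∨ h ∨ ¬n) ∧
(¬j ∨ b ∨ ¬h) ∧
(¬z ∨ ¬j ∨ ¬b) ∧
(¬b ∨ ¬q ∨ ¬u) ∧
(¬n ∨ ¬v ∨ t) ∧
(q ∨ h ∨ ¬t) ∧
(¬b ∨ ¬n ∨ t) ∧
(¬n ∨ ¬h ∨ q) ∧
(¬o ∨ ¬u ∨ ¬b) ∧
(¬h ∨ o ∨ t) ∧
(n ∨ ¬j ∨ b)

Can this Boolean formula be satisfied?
Yes

Yes, the formula is satisfiable.

One satisfying assignment is: t=True, q=True, o=False, u=True, j=False, z=False, n=True, h=True, b=False, v=False

Verification: With this assignment, all 35 clauses evaluate to true.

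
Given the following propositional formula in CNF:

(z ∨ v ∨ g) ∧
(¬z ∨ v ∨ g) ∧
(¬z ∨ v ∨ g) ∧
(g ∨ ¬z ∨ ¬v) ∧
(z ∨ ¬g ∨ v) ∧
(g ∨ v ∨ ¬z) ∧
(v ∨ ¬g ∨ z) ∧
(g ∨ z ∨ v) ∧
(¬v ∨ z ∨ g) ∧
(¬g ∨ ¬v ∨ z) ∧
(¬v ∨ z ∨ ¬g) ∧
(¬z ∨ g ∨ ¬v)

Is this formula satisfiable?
Yes

Yes, the formula is satisfiable.

One satisfying assignment is: g=True, v=True, z=True

Verification: With this assignment, all 12 clauses evaluate to true.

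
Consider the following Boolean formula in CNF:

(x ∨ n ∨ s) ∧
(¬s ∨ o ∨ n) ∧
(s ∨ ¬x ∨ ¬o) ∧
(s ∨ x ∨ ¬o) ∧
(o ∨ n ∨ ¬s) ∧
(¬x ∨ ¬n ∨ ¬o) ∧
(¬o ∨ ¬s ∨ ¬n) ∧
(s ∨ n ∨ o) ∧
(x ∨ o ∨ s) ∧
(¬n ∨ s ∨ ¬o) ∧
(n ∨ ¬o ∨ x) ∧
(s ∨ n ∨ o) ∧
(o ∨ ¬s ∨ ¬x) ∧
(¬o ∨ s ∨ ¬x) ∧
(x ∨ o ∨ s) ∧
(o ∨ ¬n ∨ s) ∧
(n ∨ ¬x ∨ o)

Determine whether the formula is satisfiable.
Yes

Yes, the formula is satisfiable.

One satisfying assignment is: s=True, o=False, n=True, x=False

Verification: With this assignment, all 17 clauses evaluate to true.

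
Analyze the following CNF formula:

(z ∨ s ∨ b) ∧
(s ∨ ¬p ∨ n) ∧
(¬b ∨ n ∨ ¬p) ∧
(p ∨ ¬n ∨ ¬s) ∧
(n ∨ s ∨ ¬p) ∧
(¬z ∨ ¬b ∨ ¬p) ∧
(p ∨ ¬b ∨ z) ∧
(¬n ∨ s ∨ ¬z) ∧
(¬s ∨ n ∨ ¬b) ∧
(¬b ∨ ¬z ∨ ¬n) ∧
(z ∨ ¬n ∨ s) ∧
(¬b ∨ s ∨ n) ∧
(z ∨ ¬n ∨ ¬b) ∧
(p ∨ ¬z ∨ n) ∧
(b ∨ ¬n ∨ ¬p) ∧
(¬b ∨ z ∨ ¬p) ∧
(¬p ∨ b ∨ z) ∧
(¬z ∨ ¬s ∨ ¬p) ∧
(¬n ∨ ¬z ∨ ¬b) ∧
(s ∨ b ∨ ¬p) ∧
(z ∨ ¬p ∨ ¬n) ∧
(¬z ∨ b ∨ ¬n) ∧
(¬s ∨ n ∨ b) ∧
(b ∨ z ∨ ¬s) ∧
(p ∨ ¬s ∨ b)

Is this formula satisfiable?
No

No, the formula is not satisfiable.

No assignment of truth values to the variables can make all 25 clauses true simultaneously.

The formula is UNSAT (unsatisfiable).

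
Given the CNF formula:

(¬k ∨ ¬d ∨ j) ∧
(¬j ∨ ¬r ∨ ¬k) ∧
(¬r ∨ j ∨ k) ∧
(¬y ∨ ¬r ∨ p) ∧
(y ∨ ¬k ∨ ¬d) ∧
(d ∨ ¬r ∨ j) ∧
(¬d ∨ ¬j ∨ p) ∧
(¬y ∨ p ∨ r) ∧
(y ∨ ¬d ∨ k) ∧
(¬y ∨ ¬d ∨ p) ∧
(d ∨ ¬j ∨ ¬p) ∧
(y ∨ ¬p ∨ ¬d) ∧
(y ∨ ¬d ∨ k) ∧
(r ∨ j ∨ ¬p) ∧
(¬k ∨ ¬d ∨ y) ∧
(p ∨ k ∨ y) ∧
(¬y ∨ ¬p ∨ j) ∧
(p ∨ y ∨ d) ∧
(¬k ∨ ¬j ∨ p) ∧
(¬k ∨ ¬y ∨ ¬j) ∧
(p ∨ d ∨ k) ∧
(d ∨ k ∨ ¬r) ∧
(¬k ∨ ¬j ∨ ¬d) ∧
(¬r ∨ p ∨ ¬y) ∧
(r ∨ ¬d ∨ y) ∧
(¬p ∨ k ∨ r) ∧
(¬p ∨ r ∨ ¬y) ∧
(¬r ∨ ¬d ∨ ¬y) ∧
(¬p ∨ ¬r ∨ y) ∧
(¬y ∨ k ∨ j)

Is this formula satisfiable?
No

No, the formula is not satisfiable.

No assignment of truth values to the variables can make all 30 clauses true simultaneously.

The formula is UNSAT (unsatisfiable).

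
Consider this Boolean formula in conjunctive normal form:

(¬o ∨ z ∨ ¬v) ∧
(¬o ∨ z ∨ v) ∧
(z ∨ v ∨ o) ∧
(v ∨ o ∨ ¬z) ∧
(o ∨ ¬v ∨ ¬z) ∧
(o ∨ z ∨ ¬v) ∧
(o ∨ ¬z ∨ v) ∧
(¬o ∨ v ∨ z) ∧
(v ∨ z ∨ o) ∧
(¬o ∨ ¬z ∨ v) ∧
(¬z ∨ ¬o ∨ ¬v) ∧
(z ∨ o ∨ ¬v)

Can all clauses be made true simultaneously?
No

No, the formula is not satisfiable.

No assignment of truth values to the variables can make all 12 clauses true simultaneously.

The formula is UNSAT (unsatisfiable).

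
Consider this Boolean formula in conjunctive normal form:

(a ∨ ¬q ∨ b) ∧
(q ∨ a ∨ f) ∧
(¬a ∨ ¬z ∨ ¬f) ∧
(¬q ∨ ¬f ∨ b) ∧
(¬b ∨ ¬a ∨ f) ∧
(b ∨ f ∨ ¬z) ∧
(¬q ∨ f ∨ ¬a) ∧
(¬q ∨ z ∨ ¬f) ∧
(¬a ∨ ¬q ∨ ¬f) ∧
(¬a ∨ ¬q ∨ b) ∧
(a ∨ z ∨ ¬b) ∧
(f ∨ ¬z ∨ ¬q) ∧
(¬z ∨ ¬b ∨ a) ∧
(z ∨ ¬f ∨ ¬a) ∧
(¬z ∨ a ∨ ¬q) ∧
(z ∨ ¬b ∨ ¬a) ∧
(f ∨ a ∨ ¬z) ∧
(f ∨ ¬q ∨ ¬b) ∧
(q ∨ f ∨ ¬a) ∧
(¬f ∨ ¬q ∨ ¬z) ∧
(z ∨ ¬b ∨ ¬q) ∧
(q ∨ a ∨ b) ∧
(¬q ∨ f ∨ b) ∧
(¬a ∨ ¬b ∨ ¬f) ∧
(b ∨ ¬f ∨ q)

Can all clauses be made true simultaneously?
No

No, the formula is not satisfiable.

No assignment of truth values to the variables can make all 25 clauses true simultaneously.

The formula is UNSAT (unsatisfiable).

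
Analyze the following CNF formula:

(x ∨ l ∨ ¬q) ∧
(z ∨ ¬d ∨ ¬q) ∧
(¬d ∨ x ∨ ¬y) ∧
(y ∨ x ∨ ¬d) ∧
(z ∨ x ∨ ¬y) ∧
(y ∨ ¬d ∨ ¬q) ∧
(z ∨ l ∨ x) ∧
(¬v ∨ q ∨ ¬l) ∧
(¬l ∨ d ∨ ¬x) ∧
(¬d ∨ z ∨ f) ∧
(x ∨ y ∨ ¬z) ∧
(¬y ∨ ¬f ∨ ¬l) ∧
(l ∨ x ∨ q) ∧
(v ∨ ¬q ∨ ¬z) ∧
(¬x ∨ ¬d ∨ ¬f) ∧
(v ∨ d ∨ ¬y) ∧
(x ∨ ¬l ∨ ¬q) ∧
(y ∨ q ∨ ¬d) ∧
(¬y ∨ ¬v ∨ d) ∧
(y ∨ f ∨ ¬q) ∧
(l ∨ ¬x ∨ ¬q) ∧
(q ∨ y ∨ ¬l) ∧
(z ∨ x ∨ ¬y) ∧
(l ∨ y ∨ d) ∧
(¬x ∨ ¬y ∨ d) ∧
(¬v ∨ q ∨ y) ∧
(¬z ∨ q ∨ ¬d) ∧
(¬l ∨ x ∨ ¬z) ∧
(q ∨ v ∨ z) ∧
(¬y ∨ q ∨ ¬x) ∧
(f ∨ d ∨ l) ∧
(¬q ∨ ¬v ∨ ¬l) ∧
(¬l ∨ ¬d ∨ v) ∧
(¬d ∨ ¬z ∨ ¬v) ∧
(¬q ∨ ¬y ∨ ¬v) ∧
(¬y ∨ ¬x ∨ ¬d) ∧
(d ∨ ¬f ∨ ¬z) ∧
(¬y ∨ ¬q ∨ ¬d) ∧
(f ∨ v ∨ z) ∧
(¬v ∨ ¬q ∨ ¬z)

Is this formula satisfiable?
No

No, the formula is not satisfiable.

No assignment of truth values to the variables can make all 40 clauses true simultaneously.

The formula is UNSAT (unsatisfiable).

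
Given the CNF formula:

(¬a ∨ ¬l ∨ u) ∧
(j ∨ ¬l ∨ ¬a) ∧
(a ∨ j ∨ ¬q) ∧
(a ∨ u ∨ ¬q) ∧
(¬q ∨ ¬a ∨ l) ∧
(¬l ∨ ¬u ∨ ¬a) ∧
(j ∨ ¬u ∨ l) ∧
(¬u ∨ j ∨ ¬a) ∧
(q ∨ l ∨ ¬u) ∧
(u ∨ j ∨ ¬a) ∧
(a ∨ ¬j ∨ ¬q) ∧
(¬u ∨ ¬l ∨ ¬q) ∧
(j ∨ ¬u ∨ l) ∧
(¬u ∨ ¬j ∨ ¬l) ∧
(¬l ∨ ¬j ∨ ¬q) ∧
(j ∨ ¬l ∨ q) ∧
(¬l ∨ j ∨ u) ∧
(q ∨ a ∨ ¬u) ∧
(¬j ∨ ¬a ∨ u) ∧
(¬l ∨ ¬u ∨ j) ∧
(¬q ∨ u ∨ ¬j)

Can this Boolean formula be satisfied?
Yes

Yes, the formula is satisfiable.

One satisfying assignment is: u=False, j=False, a=False, q=False, l=False

Verification: With this assignment, all 21 clauses evaluate to true.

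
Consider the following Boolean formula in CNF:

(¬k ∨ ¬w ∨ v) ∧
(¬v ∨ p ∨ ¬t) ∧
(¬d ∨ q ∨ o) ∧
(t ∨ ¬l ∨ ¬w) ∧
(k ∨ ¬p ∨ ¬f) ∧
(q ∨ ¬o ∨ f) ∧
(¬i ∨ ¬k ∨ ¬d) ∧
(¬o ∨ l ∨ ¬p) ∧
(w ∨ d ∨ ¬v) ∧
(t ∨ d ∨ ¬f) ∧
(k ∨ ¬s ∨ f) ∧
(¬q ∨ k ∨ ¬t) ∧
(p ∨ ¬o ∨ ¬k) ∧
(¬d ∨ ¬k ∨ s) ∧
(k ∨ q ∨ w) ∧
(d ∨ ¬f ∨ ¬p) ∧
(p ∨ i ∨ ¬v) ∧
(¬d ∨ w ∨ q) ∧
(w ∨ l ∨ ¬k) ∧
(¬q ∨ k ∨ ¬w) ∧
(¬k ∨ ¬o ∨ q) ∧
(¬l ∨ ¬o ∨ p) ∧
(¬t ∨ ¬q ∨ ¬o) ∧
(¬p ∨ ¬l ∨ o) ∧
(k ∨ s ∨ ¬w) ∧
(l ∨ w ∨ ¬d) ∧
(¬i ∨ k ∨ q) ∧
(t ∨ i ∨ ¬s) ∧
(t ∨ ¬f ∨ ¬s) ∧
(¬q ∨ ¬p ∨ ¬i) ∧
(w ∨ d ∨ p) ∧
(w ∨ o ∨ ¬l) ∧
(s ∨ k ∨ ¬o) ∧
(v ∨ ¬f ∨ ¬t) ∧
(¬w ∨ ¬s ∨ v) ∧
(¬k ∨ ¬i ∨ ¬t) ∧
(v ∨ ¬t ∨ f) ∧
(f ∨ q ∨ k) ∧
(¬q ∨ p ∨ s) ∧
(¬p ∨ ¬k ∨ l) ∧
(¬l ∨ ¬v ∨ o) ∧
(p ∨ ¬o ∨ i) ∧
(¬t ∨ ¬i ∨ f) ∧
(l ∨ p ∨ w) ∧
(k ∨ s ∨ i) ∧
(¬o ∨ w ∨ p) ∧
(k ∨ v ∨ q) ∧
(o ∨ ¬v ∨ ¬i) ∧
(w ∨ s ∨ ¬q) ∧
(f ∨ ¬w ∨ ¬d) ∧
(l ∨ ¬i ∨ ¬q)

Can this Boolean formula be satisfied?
No

No, the formula is not satisfiable.

No assignment of truth values to the variables can make all 51 clauses true simultaneously.

The formula is UNSAT (unsatisfiable).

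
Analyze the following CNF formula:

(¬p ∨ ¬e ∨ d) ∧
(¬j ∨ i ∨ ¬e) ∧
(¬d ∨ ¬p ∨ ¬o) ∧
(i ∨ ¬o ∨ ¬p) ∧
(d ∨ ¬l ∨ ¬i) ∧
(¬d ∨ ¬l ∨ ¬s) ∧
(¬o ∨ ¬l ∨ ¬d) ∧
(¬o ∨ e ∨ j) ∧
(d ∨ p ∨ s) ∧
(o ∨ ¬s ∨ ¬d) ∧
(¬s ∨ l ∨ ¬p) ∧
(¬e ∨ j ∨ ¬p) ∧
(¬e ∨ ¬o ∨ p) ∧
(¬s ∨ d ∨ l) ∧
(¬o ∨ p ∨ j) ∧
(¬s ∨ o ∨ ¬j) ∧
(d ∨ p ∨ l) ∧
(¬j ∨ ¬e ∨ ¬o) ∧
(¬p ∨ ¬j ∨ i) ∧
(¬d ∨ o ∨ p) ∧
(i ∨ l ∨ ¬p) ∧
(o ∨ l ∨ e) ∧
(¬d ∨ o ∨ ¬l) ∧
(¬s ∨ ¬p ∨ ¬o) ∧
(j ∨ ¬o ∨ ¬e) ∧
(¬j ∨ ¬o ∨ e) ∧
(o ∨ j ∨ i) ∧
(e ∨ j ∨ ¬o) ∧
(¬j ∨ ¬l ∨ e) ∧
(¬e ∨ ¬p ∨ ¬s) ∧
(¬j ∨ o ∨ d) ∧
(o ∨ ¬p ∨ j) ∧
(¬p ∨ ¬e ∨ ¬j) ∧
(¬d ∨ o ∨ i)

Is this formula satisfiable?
No

No, the formula is not satisfiable.

No assignment of truth values to the variables can make all 34 clauses true simultaneously.

The formula is UNSAT (unsatisfiable).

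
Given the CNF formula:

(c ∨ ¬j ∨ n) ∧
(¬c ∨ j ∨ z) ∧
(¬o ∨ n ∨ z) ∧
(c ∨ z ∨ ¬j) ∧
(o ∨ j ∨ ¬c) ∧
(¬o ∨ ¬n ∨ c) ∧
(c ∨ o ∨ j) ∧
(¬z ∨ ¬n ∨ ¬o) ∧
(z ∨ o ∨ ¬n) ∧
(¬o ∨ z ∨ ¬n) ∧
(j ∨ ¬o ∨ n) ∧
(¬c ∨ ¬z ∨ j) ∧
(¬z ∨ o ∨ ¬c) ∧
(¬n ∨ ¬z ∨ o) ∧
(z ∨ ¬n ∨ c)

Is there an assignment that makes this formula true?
Yes

Yes, the formula is satisfiable.

One satisfying assignment is: j=True, n=False, o=True, c=True, z=True

Verification: With this assignment, all 15 clauses evaluate to true.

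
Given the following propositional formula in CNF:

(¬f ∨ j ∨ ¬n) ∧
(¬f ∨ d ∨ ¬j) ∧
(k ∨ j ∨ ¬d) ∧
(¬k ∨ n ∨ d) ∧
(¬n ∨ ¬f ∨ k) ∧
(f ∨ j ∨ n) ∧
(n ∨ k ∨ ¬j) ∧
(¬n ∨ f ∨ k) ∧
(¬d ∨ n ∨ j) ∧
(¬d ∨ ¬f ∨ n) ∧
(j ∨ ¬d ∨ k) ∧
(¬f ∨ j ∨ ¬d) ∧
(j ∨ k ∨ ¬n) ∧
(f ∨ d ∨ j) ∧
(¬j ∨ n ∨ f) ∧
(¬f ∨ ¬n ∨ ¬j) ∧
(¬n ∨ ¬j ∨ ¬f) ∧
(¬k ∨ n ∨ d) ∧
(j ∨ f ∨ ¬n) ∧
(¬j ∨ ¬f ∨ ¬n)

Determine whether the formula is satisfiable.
Yes

Yes, the formula is satisfiable.

One satisfying assignment is: f=True, j=False, d=False, k=False, n=False

Verification: With this assignment, all 20 clauses evaluate to true.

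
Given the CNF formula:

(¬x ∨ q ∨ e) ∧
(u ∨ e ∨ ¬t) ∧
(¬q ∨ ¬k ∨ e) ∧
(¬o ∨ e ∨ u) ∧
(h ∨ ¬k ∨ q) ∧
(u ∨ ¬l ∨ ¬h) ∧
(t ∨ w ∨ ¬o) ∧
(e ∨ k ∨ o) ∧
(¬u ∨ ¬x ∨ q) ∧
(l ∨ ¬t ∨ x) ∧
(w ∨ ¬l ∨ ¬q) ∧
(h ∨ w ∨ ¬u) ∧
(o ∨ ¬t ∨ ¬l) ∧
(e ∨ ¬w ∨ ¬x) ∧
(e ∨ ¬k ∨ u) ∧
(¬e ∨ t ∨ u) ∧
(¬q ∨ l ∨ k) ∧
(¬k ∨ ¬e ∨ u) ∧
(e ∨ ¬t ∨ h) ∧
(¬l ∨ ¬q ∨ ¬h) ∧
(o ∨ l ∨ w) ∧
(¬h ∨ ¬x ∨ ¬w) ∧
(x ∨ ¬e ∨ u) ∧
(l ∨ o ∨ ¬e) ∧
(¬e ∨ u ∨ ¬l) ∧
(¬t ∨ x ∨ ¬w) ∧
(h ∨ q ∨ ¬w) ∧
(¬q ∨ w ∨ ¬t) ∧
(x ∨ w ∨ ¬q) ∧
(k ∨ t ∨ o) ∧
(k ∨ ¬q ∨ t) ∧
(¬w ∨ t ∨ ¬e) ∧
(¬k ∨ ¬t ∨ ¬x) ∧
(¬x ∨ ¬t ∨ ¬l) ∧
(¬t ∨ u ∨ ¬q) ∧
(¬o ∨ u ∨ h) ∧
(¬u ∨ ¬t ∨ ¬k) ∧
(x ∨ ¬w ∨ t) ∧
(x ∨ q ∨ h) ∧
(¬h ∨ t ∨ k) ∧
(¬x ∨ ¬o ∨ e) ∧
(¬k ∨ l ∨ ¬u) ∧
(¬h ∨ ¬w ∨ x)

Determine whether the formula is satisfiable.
Yes

Yes, the formula is satisfiable.

One satisfying assignment is: t=False, e=False, x=False, w=False, k=True, o=False, h=True, l=True, q=False, u=True

Verification: With this assignment, all 43 clauses evaluate to true.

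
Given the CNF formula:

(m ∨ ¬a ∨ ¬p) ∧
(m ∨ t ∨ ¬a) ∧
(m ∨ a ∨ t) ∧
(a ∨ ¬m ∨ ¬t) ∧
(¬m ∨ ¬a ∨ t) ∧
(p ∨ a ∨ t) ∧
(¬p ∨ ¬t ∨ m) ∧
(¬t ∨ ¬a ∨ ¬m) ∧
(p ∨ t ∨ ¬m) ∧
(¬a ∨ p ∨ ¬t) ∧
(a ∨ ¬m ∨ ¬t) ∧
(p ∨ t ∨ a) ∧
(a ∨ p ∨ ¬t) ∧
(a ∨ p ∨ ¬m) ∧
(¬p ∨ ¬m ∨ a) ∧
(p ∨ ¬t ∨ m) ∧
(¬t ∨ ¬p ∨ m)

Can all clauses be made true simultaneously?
No

No, the formula is not satisfiable.

No assignment of truth values to the variables can make all 17 clauses true simultaneously.

The formula is UNSAT (unsatisfiable).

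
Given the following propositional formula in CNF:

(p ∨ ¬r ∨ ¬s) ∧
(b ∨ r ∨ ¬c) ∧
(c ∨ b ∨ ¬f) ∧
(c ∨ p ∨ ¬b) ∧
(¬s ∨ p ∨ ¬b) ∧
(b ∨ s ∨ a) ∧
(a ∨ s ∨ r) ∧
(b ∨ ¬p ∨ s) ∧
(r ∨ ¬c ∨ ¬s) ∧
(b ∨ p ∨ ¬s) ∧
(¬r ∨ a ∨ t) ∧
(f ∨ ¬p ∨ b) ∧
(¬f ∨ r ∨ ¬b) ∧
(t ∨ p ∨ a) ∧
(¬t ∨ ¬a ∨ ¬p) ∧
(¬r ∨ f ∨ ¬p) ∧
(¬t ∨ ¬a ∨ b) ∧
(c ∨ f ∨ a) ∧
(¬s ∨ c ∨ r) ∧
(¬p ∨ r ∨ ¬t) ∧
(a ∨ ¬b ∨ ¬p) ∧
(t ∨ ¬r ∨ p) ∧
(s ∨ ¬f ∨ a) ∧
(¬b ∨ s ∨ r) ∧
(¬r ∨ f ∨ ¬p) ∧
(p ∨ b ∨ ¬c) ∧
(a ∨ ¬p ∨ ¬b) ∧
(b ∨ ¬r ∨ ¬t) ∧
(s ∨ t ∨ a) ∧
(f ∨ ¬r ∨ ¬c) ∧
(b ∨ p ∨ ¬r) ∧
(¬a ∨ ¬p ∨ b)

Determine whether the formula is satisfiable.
Yes

Yes, the formula is satisfiable.

One satisfying assignment is: c=False, r=False, t=False, p=False, b=False, s=False, a=True, f=False

Verification: With this assignment, all 32 clauses evaluate to true.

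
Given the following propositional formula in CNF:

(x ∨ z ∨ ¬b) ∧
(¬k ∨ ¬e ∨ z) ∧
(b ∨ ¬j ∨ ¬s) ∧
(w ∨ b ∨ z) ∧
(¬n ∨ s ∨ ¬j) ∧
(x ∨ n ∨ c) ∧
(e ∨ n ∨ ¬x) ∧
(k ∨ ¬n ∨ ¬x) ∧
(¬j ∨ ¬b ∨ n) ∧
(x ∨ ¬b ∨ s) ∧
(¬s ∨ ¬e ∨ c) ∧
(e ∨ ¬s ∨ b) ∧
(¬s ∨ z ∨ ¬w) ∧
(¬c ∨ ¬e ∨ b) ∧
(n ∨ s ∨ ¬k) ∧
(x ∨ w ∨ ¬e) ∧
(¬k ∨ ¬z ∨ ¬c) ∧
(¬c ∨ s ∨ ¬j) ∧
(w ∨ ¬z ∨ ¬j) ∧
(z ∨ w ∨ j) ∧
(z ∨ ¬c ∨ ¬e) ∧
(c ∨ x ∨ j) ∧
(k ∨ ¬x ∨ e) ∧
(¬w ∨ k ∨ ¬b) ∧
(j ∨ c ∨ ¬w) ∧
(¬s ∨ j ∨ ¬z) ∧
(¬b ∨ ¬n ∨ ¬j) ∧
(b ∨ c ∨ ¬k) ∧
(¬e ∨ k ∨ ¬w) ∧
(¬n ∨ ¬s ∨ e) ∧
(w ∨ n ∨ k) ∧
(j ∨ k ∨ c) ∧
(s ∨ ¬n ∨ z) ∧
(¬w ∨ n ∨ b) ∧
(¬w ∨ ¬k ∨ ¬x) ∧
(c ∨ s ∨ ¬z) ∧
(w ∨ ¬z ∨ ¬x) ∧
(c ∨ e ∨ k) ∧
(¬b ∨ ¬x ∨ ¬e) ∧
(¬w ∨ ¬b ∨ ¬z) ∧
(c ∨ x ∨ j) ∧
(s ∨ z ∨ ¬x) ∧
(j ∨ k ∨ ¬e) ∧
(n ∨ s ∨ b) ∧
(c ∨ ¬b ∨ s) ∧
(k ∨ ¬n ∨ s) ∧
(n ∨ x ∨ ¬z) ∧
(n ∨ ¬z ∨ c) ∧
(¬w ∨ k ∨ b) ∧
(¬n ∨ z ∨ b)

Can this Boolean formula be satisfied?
No

No, the formula is not satisfiable.

No assignment of truth values to the variables can make all 50 clauses true simultaneously.

The formula is UNSAT (unsatisfiable).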